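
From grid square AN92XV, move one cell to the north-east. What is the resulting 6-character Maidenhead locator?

Longitude subsquare x = 23; +1 → 24, wraps to 0 = a, carry into square.
Longitude square 9; +1 → 10, wraps to 0, carry into field.
Longitude field A = 0; +1 → 1 = B.
Latitude subsquare v = 21; +1 → 22 = w.

BN02aw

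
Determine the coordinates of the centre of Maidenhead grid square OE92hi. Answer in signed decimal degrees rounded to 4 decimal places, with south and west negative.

Field O=14, E=4: +14·20° lon, +4·10° lat → SW at lon 100°, lat -50°.
Square 9, 2: +9·2° lon, +2·1° lat → SW at lon 118°, lat -48°.
Subsquare h=7, i=8: +7·0.0833333° lon, +8·0.0416667° lat → SW at lon 118.583°, lat -47.6667°.
Cell spans 0.0833333° lon × 0.0416667° lat. Centre is SW corner plus half of each.
latitude -47.6458, longitude 118.6250.

-47.6458, 118.6250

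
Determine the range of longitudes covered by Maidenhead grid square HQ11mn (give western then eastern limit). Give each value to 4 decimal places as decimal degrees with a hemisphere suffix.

37.0000° W, 36.9167° W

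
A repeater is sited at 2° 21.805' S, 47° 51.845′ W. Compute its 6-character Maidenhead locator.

GI67bp

Offset from 180°W / 90°S: lon 132.1359°, lat 87.6366°.
Field: lon ⌊132.1359/20⌋ = 6 → G; lat ⌊87.6366/10⌋ = 8 → I.
Square: lon ⌊12.1359/2⌋ = 6; lat ⌊7.6366/1⌋ = 7.
Subsquare: lon ⌊0.1359/0.0833333⌋ = 1 → b; lat ⌊0.6366/0.0416667⌋ = 15 → p.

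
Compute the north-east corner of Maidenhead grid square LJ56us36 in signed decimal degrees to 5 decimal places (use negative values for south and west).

6.77917, 51.70000

Field L=11, J=9: +11·20° lon, +9·10° lat → SW at lon 40°, lat 0°.
Square 5, 6: +5·2° lon, +6·1° lat → SW at lon 50°, lat 6°.
Subsquare u=20, s=18: +20·0.0833333° lon, +18·0.0416667° lat → SW at lon 51.6667°, lat 6.75°.
Extended square 3, 6: +3·0.00833333° lon, +6·0.00416667° lat → SW at lon 51.6917°, lat 6.775°.
Cell spans 0.00833333° lon × 0.00416667° lat. NE corner is SW corner plus one full cell.
latitude 6.77917, longitude 51.70000.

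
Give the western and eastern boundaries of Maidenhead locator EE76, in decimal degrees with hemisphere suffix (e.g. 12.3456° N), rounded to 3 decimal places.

86.000° W, 84.000° W

Field E=4, E=4: +4·20° lon, +4·10° lat → SW at lon -100°, lat -50°.
Square 7, 6: +7·2° lon, +6·1° lat → SW at lon -86°, lat -44°.
Cell spans 2° lon × 1° lat.
west 86.000° W, east 84.000° W.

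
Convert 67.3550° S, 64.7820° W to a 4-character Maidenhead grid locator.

FC72

Shift to the Maidenhead origin (180°W, 90°S): lon 115.22, lat 22.64.
Field: lon ⌊115.22/20⌋ = 5 → F; lat ⌊22.64/10⌋ = 2 → C.
Square: lon ⌊15.22/2⌋ = 7; lat ⌊2.64/1⌋ = 2.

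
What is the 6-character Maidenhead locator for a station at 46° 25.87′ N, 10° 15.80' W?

IN46uk

Shift to the Maidenhead origin (180°W, 90°S): lon 169.7367, lat 136.4312.
Field: lon ⌊169.7367/20⌋ = 8 → I; lat ⌊136.4312/10⌋ = 13 → N.
Square: lon ⌊9.7367/2⌋ = 4; lat ⌊6.4312/1⌋ = 6.
Subsquare: lon ⌊1.7367/0.0833333⌋ = 20 → u; lat ⌊0.4312/0.0416667⌋ = 10 → k.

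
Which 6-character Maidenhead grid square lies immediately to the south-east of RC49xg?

RC59af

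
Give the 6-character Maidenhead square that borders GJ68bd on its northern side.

GJ68be

Latitude subsquare d = 3; +1 → 4 = e.
The longitude characters are unchanged.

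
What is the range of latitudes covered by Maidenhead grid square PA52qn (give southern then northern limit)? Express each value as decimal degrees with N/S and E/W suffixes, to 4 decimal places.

87.4583° S, 87.4167° S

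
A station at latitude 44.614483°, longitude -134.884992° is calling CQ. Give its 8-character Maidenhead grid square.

CN24no37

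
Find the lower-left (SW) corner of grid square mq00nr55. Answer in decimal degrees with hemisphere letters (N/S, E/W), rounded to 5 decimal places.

Field M=12, Q=16: +12·20° lon, +16·10° lat → SW at lon 60°, lat 70°.
Square 0, 0: +0·2° lon, +0·1° lat → SW at lon 60°, lat 70°.
Subsquare n=13, r=17: +13·0.0833333° lon, +17·0.0416667° lat → SW at lon 61.0833°, lat 70.7083°.
Extended square 5, 5: +5·0.00833333° lon, +5·0.00416667° lat → SW at lon 61.125°, lat 70.7292°.
latitude 70.72917° N, longitude 61.12500° E.

70.72917° N, 61.12500° E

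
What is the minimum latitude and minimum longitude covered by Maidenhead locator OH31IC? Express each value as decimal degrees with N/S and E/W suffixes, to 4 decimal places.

Field O=14, H=7: +14·20° lon, +7·10° lat → SW at lon 100°, lat -20°.
Square 3, 1: +3·2° lon, +1·1° lat → SW at lon 106°, lat -19°.
Subsquare i=8, c=2: +8·0.0833333° lon, +2·0.0416667° lat → SW at lon 106.667°, lat -18.9167°.
latitude 18.9167° S, longitude 106.6667° E.

18.9167° S, 106.6667° E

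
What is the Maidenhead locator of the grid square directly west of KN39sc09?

KN39rc99

Longitude extended square 0; −1 → -1, wraps to 9, carry into subsquare.
Longitude subsquare s = 18; −1 → 17 = r.
The latitude characters are unchanged.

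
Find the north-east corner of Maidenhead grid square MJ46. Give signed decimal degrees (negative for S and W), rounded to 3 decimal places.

Field M=12, J=9: +12·20° lon, +9·10° lat → SW at lon 60°, lat 0°.
Square 4, 6: +4·2° lon, +6·1° lat → SW at lon 68°, lat 6°.
Cell spans 2° lon × 1° lat. NE corner is SW corner plus one full cell.
latitude 7.000, longitude 70.000.

7.000, 70.000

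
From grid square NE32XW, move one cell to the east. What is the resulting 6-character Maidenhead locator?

NE42aw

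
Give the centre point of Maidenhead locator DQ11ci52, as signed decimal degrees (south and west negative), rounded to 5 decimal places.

71.34375, -117.78750

Field D=3, Q=16: +3·20° lon, +16·10° lat → SW at lon -120°, lat 70°.
Square 1, 1: +1·2° lon, +1·1° lat → SW at lon -118°, lat 71°.
Subsquare c=2, i=8: +2·0.0833333° lon, +8·0.0416667° lat → SW at lon -117.833°, lat 71.3333°.
Extended square 5, 2: +5·0.00833333° lon, +2·0.00416667° lat → SW at lon -117.792°, lat 71.3417°.
Cell spans 0.00833333° lon × 0.00416667° lat. Centre is SW corner plus half of each.
latitude 71.34375, longitude -117.78750.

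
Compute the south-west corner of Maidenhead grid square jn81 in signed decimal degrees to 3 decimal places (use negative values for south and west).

41.000, 16.000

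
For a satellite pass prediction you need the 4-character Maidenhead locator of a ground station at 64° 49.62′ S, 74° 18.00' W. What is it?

FC25

Add 180° to longitude and 90° to latitude: 105.70, 25.17.
Field (20°×10°, letters A–R): 105.70/20 → 5 → F, 25.17/10 → 2 → C; chars FC.
Square (2°×1°, digits 0–9): 5.70/2 → 2, 5.17/1 → 5; chars 25.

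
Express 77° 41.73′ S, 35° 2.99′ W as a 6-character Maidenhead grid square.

HB22lh

Offset from 180°W / 90°S: lon 144.9502°, lat 12.3045°.
Field: 144.9502/20 → 7 → H, 12.3045/10 → 1 → B; chars HB.
Square: 4.9502/2 → 2, 2.3045/1 → 2; chars 22.
Subsquare: 0.9502/0.0833333 → 11 → l, 0.3045/0.0416667 → 7 → h; chars lh.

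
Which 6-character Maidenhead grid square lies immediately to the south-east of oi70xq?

OI80ap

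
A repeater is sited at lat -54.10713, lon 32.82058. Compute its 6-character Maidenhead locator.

KD65jv

Add 180° to longitude and 90° to latitude: 212.8206, 35.8929.
Field: lon ⌊212.8206/20⌋ = 10 → K; lat ⌊35.8929/10⌋ = 3 → D.
Square: lon ⌊12.8206/2⌋ = 6; lat ⌊5.8929/1⌋ = 5.
Subsquare: lon ⌊0.8206/0.0833333⌋ = 9 → j; lat ⌊0.8929/0.0416667⌋ = 21 → v.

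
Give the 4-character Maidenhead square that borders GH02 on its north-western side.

FH93

Longitude square 0; −1 → -1, wraps to 9, carry into field.
Longitude field G = 6; −1 → 5 = F.
Latitude square 2; +1 → 3.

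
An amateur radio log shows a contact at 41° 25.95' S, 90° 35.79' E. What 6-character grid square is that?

NE58hn

Add 180° to longitude and 90° to latitude: 270.5965, 48.5675.
Field (20°×10°, letters A–R): lon ⌊270.5965/20⌋ = 13 → N; lat ⌊48.5675/10⌋ = 4 → E.
Square (2°×1°, digits 0–9): lon ⌊10.5965/2⌋ = 5; lat ⌊8.5675/1⌋ = 8.
Subsquare (5′×2.5′, letters a–x): lon ⌊0.5965/0.0833333⌋ = 7 → h; lat ⌊0.5675/0.0416667⌋ = 13 → n.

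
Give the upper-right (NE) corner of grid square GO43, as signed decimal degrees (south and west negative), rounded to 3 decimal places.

54.000, -50.000

Field G=6, O=14: +6·20° lon, +14·10° lat → SW at lon -60°, lat 50°.
Square 4, 3: +4·2° lon, +3·1° lat → SW at lon -52°, lat 53°.
Cell spans 2° lon × 1° lat. NE corner is SW corner plus one full cell.
latitude 54.000, longitude -50.000.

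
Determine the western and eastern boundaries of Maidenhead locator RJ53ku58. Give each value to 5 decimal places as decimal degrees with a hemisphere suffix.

170.87500° E, 170.88333° E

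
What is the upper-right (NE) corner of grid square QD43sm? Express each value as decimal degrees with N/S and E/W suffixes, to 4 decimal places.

56.4583° S, 149.5833° E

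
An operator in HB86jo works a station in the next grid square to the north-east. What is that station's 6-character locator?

Longitude subsquare j = 9; +1 → 10 = k.
Latitude subsquare o = 14; +1 → 15 = p.

HB86kp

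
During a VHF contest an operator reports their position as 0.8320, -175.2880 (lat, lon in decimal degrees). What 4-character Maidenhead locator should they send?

AJ20

Offset from 180°W / 90°S: lon 4.71°, lat 90.83°.
Field: lon ⌊4.71/20⌋ = 0 → A; lat ⌊90.83/10⌋ = 9 → J.
Square: lon ⌊4.71/2⌋ = 2; lat ⌊0.83/1⌋ = 0.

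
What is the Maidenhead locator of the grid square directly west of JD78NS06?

JD78ms96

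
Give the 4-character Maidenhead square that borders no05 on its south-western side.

MO94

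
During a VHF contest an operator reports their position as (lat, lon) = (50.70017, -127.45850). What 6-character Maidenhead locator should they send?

CO60gq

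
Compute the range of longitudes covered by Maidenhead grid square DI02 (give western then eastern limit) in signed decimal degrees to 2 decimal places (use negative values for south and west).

-120.00, -118.00

Field D=3, I=8: +3·20° lon, +8·10° lat → SW at lon -120°, lat -10°.
Square 0, 2: +0·2° lon, +2·1° lat → SW at lon -120°, lat -8°.
Cell spans 2° lon × 1° lat.
west -120.00, east -118.00.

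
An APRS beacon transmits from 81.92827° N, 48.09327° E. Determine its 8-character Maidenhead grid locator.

LR41bw12

Shift to the Maidenhead origin (180°W, 90°S): lon 228.09327, lat 171.92827.
Field: 228.09327/20 → 11 → L, 171.92827/10 → 17 → R; chars LR.
Square: 8.09327/2 → 4, 1.92827/1 → 1; chars 41.
Subsquare: 0.09327/0.0833333 → 1 → b, 0.92827/0.0416667 → 22 → w; chars bw.
Extended square: 0.00994/0.00833333 → 1, 0.01160/0.00416667 → 2; chars 12.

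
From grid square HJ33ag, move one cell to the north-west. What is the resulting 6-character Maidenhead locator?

HJ23xh

Longitude subsquare a = 0; −1 → -1, wraps to 23 = x, carry into square.
Longitude square 3; −1 → 2.
Latitude subsquare g = 6; +1 → 7 = h.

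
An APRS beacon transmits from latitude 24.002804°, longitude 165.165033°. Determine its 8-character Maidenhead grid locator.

Add 180° to longitude and 90° to latitude: 345.16503, 114.00280.
Field: lon ⌊345.16503/20⌋ = 17 → R; lat ⌊114.00280/10⌋ = 11 → L.
Square: lon ⌊5.16503/2⌋ = 2; lat ⌊4.00280/1⌋ = 4.
Subsquare: lon ⌊1.16503/0.0833333⌋ = 13 → n; lat ⌊0.00280/0.0416667⌋ = 0 → a.
Extended square: lon ⌊0.08170/0.00833333⌋ = 9; lat ⌊0.00280/0.00416667⌋ = 0.

RL24na90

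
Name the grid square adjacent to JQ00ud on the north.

Latitude subsquare d = 3; +1 → 4 = e.
The longitude characters are unchanged.

JQ00ue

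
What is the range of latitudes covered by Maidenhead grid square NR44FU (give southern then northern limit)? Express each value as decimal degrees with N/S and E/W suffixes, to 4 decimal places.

Field N=13, R=17: +13·20° lon, +17·10° lat → SW at lon 80°, lat 80°.
Square 4, 4: +4·2° lon, +4·1° lat → SW at lon 88°, lat 84°.
Subsquare f=5, u=20: +5·0.0833333° lon, +20·0.0416667° lat → SW at lon 88.4167°, lat 84.8333°.
Cell spans 0.0833333° lon × 0.0416667° lat.
south 84.8333° N, north 84.8750° N.

84.8333° N, 84.8750° N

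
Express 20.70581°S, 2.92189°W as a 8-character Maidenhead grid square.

Offset from 180°W / 90°S: lon 177.07811°, lat 69.29419°.
Field (20°×10°, letters A–R): lon ⌊177.07811/20⌋ = 8 → I; lat ⌊69.29419/10⌋ = 6 → G.
Square (2°×1°, digits 0–9): lon ⌊17.07811/2⌋ = 8; lat ⌊9.29419/1⌋ = 9.
Subsquare (5′×2.5′, letters a–x): lon ⌊1.07811/0.0833333⌋ = 12 → m; lat ⌊0.29419/0.0416667⌋ = 7 → h.
Extended square (30″×15″, digits 0–9): lon ⌊0.07811/0.00833333⌋ = 9; lat ⌊0.00252/0.00416667⌋ = 0.

IG89mh90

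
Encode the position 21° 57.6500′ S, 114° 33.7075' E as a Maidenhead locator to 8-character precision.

OG78ga79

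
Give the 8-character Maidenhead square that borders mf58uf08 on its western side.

MF58tf98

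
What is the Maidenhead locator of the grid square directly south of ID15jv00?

ID15ju09

Latitude extended square 0; −1 → -1, wraps to 9, carry into subsquare.
Latitude subsquare v = 21; −1 → 20 = u.
The longitude characters are unchanged.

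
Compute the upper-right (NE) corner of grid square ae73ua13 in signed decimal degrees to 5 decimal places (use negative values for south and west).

-46.98333, -164.31667

Field A=0, E=4: +0·20° lon, +4·10° lat → SW at lon -180°, lat -50°.
Square 7, 3: +7·2° lon, +3·1° lat → SW at lon -166°, lat -47°.
Subsquare u=20, a=0: +20·0.0833333° lon, +0·0.0416667° lat → SW at lon -164.333°, lat -47°.
Extended square 1, 3: +1·0.00833333° lon, +3·0.00416667° lat → SW at lon -164.325°, lat -46.9875°.
Cell spans 0.00833333° lon × 0.00416667° lat. NE corner is SW corner plus one full cell.
latitude -46.98333, longitude -164.31667.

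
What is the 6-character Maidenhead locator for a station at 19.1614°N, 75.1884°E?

MK79od

Shift to the Maidenhead origin (180°W, 90°S): lon 255.1884, lat 109.1614.
Field (20°×10°, letters A–R): 255.1884/20 → 12 → M, 109.1614/10 → 10 → K; chars MK.
Square (2°×1°, digits 0–9): 15.1884/2 → 7, 9.1614/1 → 9; chars 79.
Subsquare (5′×2.5′, letters a–x): 1.1884/0.0833333 → 14 → o, 0.1614/0.0416667 → 3 → d; chars od.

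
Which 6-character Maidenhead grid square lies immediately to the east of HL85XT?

Longitude subsquare x = 23; +1 → 24, wraps to 0 = a, carry into square.
Longitude square 8; +1 → 9.
The latitude characters are unchanged.

HL95at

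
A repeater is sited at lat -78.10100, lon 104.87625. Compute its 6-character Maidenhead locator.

Add 180° to longitude and 90° to latitude: 284.8763, 11.8990.
Field (20°×10°, letters A–R): 284.8763/20 → 14 → O, 11.8990/10 → 1 → B; chars OB.
Square (2°×1°, digits 0–9): 4.8763/2 → 2, 1.8990/1 → 1; chars 21.
Subsquare (5′×2.5′, letters a–x): 0.8763/0.0833333 → 10 → k, 0.8990/0.0416667 → 21 → v; chars kv.

OB21kv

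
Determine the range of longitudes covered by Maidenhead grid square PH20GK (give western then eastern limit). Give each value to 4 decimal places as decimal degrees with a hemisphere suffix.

124.5000° E, 124.5833° E

Field P=15, H=7: +15·20° lon, +7·10° lat → SW at lon 120°, lat -20°.
Square 2, 0: +2·2° lon, +0·1° lat → SW at lon 124°, lat -20°.
Subsquare g=6, k=10: +6·0.0833333° lon, +10·0.0416667° lat → SW at lon 124.5°, lat -19.5833°.
Cell spans 0.0833333° lon × 0.0416667° lat.
west 124.5000° E, east 124.5833° E.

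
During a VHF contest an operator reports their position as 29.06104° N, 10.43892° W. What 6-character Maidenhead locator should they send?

Shift to the Maidenhead origin (180°W, 90°S): lon 169.5611, lat 119.0610.
Field: lon ⌊169.5611/20⌋ = 8 → I; lat ⌊119.0610/10⌋ = 11 → L.
Square: lon ⌊9.5611/2⌋ = 4; lat ⌊9.0610/1⌋ = 9.
Subsquare: lon ⌊1.5611/0.0833333⌋ = 18 → s; lat ⌊0.0610/0.0416667⌋ = 1 → b.

IL49sb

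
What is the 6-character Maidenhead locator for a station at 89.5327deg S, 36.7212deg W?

Shift to the Maidenhead origin (180°W, 90°S): lon 143.2788, lat 0.4673.
Field: 143.2788/20 → 7 → H, 0.4673/10 → 0 → A; chars HA.
Square: 3.2788/2 → 1, 0.4673/1 → 0; chars 10.
Subsquare: 1.2788/0.0833333 → 15 → p, 0.4673/0.0416667 → 11 → l; chars pl.

HA10pl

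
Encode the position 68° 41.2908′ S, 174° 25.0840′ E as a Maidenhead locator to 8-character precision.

Add 180° to longitude and 90° to latitude: 354.41807, 21.31182.
Field (20°×10°, letters A–R): lon ⌊354.41807/20⌋ = 17 → R; lat ⌊21.31182/10⌋ = 2 → C.
Square (2°×1°, digits 0–9): lon ⌊14.41807/2⌋ = 7; lat ⌊1.31182/1⌋ = 1.
Subsquare (5′×2.5′, letters a–x): lon ⌊0.41807/0.0833333⌋ = 5 → f; lat ⌊0.31182/0.0416667⌋ = 7 → h.
Extended square (30″×15″, digits 0–9): lon ⌊0.00140/0.00833333⌋ = 0; lat ⌊0.02015/0.00416667⌋ = 4.

RC71fh04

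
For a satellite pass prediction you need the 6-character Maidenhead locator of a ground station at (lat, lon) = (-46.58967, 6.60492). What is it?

Add 180° to longitude and 90° to latitude: 186.6049, 43.4103.
Field (20°×10°, letters A–R): lon ⌊186.6049/20⌋ = 9 → J; lat ⌊43.4103/10⌋ = 4 → E.
Square (2°×1°, digits 0–9): lon ⌊6.6049/2⌋ = 3; lat ⌊3.4103/1⌋ = 3.
Subsquare (5′×2.5′, letters a–x): lon ⌊0.6049/0.0833333⌋ = 7 → h; lat ⌊0.4103/0.0416667⌋ = 9 → j.

JE33hj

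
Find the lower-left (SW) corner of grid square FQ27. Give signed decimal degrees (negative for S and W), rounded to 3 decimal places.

Field F=5, Q=16: +5·20° lon, +16·10° lat → SW at lon -80°, lat 70°.
Square 2, 7: +2·2° lon, +7·1° lat → SW at lon -76°, lat 77°.
latitude 77.000, longitude -76.000.

77.000, -76.000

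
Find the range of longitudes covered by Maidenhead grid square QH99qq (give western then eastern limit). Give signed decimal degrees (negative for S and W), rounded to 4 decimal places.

159.3333, 159.4167

Field Q=16, H=7: +16·20° lon, +7·10° lat → SW at lon 140°, lat -20°.
Square 9, 9: +9·2° lon, +9·1° lat → SW at lon 158°, lat -11°.
Subsquare q=16, q=16: +16·0.0833333° lon, +16·0.0416667° lat → SW at lon 159.333°, lat -10.3333°.
Cell spans 0.0833333° lon × 0.0416667° lat.
west 159.3333, east 159.4167.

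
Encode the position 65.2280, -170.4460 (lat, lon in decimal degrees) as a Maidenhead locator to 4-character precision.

AP45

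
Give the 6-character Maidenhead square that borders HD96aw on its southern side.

Latitude subsquare w = 22; −1 → 21 = v.
The longitude characters are unchanged.

HD96av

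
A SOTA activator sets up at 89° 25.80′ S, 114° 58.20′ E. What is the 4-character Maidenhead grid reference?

Add 180° to longitude and 90° to latitude: 294.97, 0.57.
Field: 294.97/20 → 14 → O, 0.57/10 → 0 → A; chars OA.
Square: 14.97/2 → 7, 0.57/1 → 0; chars 70.

OA70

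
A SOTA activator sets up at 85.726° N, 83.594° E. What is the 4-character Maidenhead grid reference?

NR15

Shift to the Maidenhead origin (180°W, 90°S): lon 263.59, lat 175.73.
Field: 263.59/20 → 13 → N, 175.73/10 → 17 → R; chars NR.
Square: 3.59/2 → 1, 5.73/1 → 5; chars 15.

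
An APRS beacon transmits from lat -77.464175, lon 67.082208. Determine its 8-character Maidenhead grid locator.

MB32mm98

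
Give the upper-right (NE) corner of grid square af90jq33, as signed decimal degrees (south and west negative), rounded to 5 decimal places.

-39.31667, -161.21667

Field A=0, F=5: +0·20° lon, +5·10° lat → SW at lon -180°, lat -40°.
Square 9, 0: +9·2° lon, +0·1° lat → SW at lon -162°, lat -40°.
Subsquare j=9, q=16: +9·0.0833333° lon, +16·0.0416667° lat → SW at lon -161.25°, lat -39.3333°.
Extended square 3, 3: +3·0.00833333° lon, +3·0.00416667° lat → SW at lon -161.225°, lat -39.3208°.
Cell spans 0.00833333° lon × 0.00416667° lat. NE corner is SW corner plus one full cell.
latitude -39.31667, longitude -161.21667.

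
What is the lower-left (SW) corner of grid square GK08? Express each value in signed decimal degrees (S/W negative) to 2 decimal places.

18.00, -60.00

Field G=6, K=10: +6·20° lon, +10·10° lat → SW at lon -60°, lat 10°.
Square 0, 8: +0·2° lon, +8·1° lat → SW at lon -60°, lat 18°.
latitude 18.00, longitude -60.00.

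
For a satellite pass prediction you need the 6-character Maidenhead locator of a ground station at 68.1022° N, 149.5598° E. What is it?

Shift to the Maidenhead origin (180°W, 90°S): lon 329.5598, lat 158.1022.
Field (20°×10°, letters A–R): lon ⌊329.5598/20⌋ = 16 → Q; lat ⌊158.1022/10⌋ = 15 → P.
Square (2°×1°, digits 0–9): lon ⌊9.5598/2⌋ = 4; lat ⌊8.1022/1⌋ = 8.
Subsquare (5′×2.5′, letters a–x): lon ⌊1.5598/0.0833333⌋ = 18 → s; lat ⌊0.1022/0.0416667⌋ = 2 → c.

QP48sc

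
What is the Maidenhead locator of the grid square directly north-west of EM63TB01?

Longitude extended square 0; −1 → -1, wraps to 9, carry into subsquare.
Longitude subsquare t = 19; −1 → 18 = s.
Latitude extended square 1; +1 → 2.

EM63sb92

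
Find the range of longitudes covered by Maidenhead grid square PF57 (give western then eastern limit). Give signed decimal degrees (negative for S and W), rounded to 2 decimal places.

Field P=15, F=5: +15·20° lon, +5·10° lat → SW at lon 120°, lat -40°.
Square 5, 7: +5·2° lon, +7·1° lat → SW at lon 130°, lat -33°.
Cell spans 2° lon × 1° lat.
west 130.00, east 132.00.

130.00, 132.00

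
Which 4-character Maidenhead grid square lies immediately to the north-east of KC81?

Longitude square 8; +1 → 9.
Latitude square 1; +1 → 2.

KC92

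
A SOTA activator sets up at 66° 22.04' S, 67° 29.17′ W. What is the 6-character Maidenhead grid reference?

Offset from 180°W / 90°S: lon 112.5138°, lat 23.6327°.
Field: lon ⌊112.5138/20⌋ = 5 → F; lat ⌊23.6327/10⌋ = 2 → C.
Square: lon ⌊12.5138/2⌋ = 6; lat ⌊3.6327/1⌋ = 3.
Subsquare: lon ⌊0.5138/0.0833333⌋ = 6 → g; lat ⌊0.6327/0.0416667⌋ = 15 → p.

FC63gp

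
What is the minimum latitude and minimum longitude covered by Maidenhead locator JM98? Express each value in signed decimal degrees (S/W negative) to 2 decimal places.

38.00, 18.00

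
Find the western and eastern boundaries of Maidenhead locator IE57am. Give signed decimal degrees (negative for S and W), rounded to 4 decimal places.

Field I=8, E=4: +8·20° lon, +4·10° lat → SW at lon -20°, lat -50°.
Square 5, 7: +5·2° lon, +7·1° lat → SW at lon -10°, lat -43°.
Subsquare a=0, m=12: +0·0.0833333° lon, +12·0.0416667° lat → SW at lon -10°, lat -42.5°.
Cell spans 0.0833333° lon × 0.0416667° lat.
west -10.0000, east -9.9167.

-10.0000, -9.9167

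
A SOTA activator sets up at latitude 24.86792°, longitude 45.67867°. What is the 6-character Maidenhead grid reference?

LL24uu

Offset from 180°W / 90°S: lon 225.6787°, lat 114.8679°.
Field: 225.6787/20 → 11 → L, 114.8679/10 → 11 → L; chars LL.
Square: 5.6787/2 → 2, 4.8679/1 → 4; chars 24.
Subsquare: 1.6787/0.0833333 → 20 → u, 0.8679/0.0416667 → 20 → u; chars uu.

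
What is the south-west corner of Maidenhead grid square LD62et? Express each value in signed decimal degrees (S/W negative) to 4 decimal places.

-57.2083, 52.3333

Field L=11, D=3: +11·20° lon, +3·10° lat → SW at lon 40°, lat -60°.
Square 6, 2: +6·2° lon, +2·1° lat → SW at lon 52°, lat -58°.
Subsquare e=4, t=19: +4·0.0833333° lon, +19·0.0416667° lat → SW at lon 52.3333°, lat -57.2083°.
latitude -57.2083, longitude 52.3333.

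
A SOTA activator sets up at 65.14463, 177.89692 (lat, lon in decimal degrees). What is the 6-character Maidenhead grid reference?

Shift to the Maidenhead origin (180°W, 90°S): lon 357.8969, lat 155.1446.
Field: 357.8969/20 → 17 → R, 155.1446/10 → 15 → P; chars RP.
Square: 17.8969/2 → 8, 5.1446/1 → 5; chars 85.
Subsquare: 1.8969/0.0833333 → 22 → w, 0.1446/0.0416667 → 3 → d; chars wd.

RP85wd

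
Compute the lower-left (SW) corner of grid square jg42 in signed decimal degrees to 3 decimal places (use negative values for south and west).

-28.000, 8.000

Field J=9, G=6: +9·20° lon, +6·10° lat → SW at lon 0°, lat -30°.
Square 4, 2: +4·2° lon, +2·1° lat → SW at lon 8°, lat -28°.
latitude -28.000, longitude 8.000.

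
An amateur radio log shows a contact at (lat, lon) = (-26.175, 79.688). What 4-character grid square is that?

Offset from 180°W / 90°S: lon 259.69°, lat 63.83°.
Field (20°×10°, letters A–R): lon ⌊259.69/20⌋ = 12 → M; lat ⌊63.83/10⌋ = 6 → G.
Square (2°×1°, digits 0–9): lon ⌊19.69/2⌋ = 9; lat ⌊3.83/1⌋ = 3.

MG93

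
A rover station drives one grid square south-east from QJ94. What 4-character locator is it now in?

RJ03

Longitude square 9; +1 → 10, wraps to 0, carry into field.
Longitude field Q = 16; +1 → 17 = R.
Latitude square 4; −1 → 3.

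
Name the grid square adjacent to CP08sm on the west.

CP08rm

Longitude subsquare s = 18; −1 → 17 = r.
The latitude characters are unchanged.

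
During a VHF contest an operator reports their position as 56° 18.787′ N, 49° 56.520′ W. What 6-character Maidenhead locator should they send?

Add 180° to longitude and 90° to latitude: 130.0580, 146.3131.
Field (20°×10°, letters A–R): 130.0580/20 → 6 → G, 146.3131/10 → 14 → O; chars GO.
Square (2°×1°, digits 0–9): 10.0580/2 → 5, 6.3131/1 → 6; chars 56.
Subsquare (5′×2.5′, letters a–x): 0.0580/0.0833333 → 0 → a, 0.3131/0.0416667 → 7 → h; chars ah.

GO56ah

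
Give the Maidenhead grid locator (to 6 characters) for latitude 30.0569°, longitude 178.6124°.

RM90hb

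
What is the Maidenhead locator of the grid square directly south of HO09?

Latitude square 9; −1 → 8.
The longitude characters are unchanged.

HO08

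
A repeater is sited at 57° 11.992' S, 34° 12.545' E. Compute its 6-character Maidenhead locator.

KD72ct

Offset from 180°W / 90°S: lon 214.2091°, lat 32.8001°.
Field (20°×10°, letters A–R): lon ⌊214.2091/20⌋ = 10 → K; lat ⌊32.8001/10⌋ = 3 → D.
Square (2°×1°, digits 0–9): lon ⌊14.2091/2⌋ = 7; lat ⌊2.8001/1⌋ = 2.
Subsquare (5′×2.5′, letters a–x): lon ⌊0.2091/0.0833333⌋ = 2 → c; lat ⌊0.8001/0.0416667⌋ = 19 → t.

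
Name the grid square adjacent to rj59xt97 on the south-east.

RJ69at06

Longitude extended square 9; +1 → 10, wraps to 0, carry into subsquare.
Longitude subsquare x = 23; +1 → 24, wraps to 0 = a, carry into square.
Longitude square 5; +1 → 6.
Latitude extended square 7; −1 → 6.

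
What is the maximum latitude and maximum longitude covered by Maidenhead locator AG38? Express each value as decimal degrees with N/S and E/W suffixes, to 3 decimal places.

21.000° S, 172.000° W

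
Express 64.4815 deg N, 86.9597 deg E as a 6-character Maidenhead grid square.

NP34ll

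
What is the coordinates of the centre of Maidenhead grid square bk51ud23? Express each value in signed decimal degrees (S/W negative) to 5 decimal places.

11.13958, -148.31250

Field B=1, K=10: +1·20° lon, +10·10° lat → SW at lon -160°, lat 10°.
Square 5, 1: +5·2° lon, +1·1° lat → SW at lon -150°, lat 11°.
Subsquare u=20, d=3: +20·0.0833333° lon, +3·0.0416667° lat → SW at lon -148.333°, lat 11.125°.
Extended square 2, 3: +2·0.00833333° lon, +3·0.00416667° lat → SW at lon -148.317°, lat 11.1375°.
Cell spans 0.00833333° lon × 0.00416667° lat. Centre is SW corner plus half of each.
latitude 11.13958, longitude -148.31250.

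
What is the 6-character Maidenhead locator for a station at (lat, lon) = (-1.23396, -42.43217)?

GI88ss

Shift to the Maidenhead origin (180°W, 90°S): lon 137.5678, lat 88.7660.
Field: 137.5678/20 → 6 → G, 88.7660/10 → 8 → I; chars GI.
Square: 17.5678/2 → 8, 8.7660/1 → 8; chars 88.
Subsquare: 1.5678/0.0833333 → 18 → s, 0.7660/0.0416667 → 18 → s; chars ss.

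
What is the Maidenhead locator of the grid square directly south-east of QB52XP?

QB62ao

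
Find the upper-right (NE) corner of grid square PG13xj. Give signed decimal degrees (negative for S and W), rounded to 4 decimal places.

Field P=15, G=6: +15·20° lon, +6·10° lat → SW at lon 120°, lat -30°.
Square 1, 3: +1·2° lon, +3·1° lat → SW at lon 122°, lat -27°.
Subsquare x=23, j=9: +23·0.0833333° lon, +9·0.0416667° lat → SW at lon 123.917°, lat -26.625°.
Cell spans 0.0833333° lon × 0.0416667° lat. NE corner is SW corner plus one full cell.
latitude -26.5833, longitude 124.0000.

-26.5833, 124.0000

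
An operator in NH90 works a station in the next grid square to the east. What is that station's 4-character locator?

Longitude square 9; +1 → 10, wraps to 0, carry into field.
Longitude field N = 13; +1 → 14 = O.
The latitude characters are unchanged.

OH00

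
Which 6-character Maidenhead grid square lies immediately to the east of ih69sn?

Longitude subsquare s = 18; +1 → 19 = t.
The latitude characters are unchanged.

IH69tn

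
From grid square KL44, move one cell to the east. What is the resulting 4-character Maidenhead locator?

KL54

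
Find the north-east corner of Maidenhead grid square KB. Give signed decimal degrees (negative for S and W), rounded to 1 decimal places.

-70.0, 40.0

Field K=10, B=1: +10·20° lon, +1·10° lat → SW at lon 20°, lat -80°.
Cell spans 20° lon × 10° lat. NE corner is SW corner plus one full cell.
latitude -70.0, longitude 40.0.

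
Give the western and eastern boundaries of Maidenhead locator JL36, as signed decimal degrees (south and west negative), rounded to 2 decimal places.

Field J=9, L=11: +9·20° lon, +11·10° lat → SW at lon 0°, lat 20°.
Square 3, 6: +3·2° lon, +6·1° lat → SW at lon 6°, lat 26°.
Cell spans 2° lon × 1° lat.
west 6.00, east 8.00.

6.00, 8.00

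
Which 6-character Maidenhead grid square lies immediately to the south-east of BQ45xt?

BQ55as

Longitude subsquare x = 23; +1 → 24, wraps to 0 = a, carry into square.
Longitude square 4; +1 → 5.
Latitude subsquare t = 19; −1 → 18 = s.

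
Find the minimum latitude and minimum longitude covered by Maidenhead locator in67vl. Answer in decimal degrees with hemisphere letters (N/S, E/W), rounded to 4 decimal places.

47.4583° N, 6.2500° W

Field I=8, N=13: +8·20° lon, +13·10° lat → SW at lon -20°, lat 40°.
Square 6, 7: +6·2° lon, +7·1° lat → SW at lon -8°, lat 47°.
Subsquare v=21, l=11: +21·0.0833333° lon, +11·0.0416667° lat → SW at lon -6.25°, lat 47.4583°.
latitude 47.4583° N, longitude 6.2500° W.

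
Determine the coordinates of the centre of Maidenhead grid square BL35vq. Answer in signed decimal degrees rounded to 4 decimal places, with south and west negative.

Field B=1, L=11: +1·20° lon, +11·10° lat → SW at lon -160°, lat 20°.
Square 3, 5: +3·2° lon, +5·1° lat → SW at lon -154°, lat 25°.
Subsquare v=21, q=16: +21·0.0833333° lon, +16·0.0416667° lat → SW at lon -152.25°, lat 25.6667°.
Cell spans 0.0833333° lon × 0.0416667° lat. Centre is SW corner plus half of each.
latitude 25.6875, longitude -152.2083.

25.6875, -152.2083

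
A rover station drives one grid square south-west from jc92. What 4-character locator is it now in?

JC81

Longitude square 9; −1 → 8.
Latitude square 2; −1 → 1.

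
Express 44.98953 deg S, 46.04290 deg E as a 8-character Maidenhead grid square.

Shift to the Maidenhead origin (180°W, 90°S): lon 226.04290, lat 45.01047.
Field: 226.04290/20 → 11 → L, 45.01047/10 → 4 → E; chars LE.
Square: 6.04290/2 → 3, 5.01047/1 → 5; chars 35.
Subsquare: 0.04290/0.0833333 → 0 → a, 0.01047/0.0416667 → 0 → a; chars aa.
Extended square: 0.04290/0.00833333 → 5, 0.01047/0.00416667 → 2; chars 52.

LE35aa52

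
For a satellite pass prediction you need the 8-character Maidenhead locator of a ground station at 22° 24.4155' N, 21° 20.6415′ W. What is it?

HL92hj87

Offset from 180°W / 90°S: lon 158.65598°, lat 112.40693°.
Field (20°×10°, letters A–R): 158.65598/20 → 7 → H, 112.40693/10 → 11 → L; chars HL.
Square (2°×1°, digits 0–9): 18.65598/2 → 9, 2.40693/1 → 2; chars 92.
Subsquare (5′×2.5′, letters a–x): 0.65598/0.0833333 → 7 → h, 0.40693/0.0416667 → 9 → j; chars hj.
Extended square (30″×15″, digits 0–9): 0.07264/0.00833333 → 8, 0.03193/0.00416667 → 7; chars 87.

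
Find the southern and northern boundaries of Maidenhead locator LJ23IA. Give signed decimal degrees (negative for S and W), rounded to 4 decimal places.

3.0000, 3.0417

Field L=11, J=9: +11·20° lon, +9·10° lat → SW at lon 40°, lat 0°.
Square 2, 3: +2·2° lon, +3·1° lat → SW at lon 44°, lat 3°.
Subsquare i=8, a=0: +8·0.0833333° lon, +0·0.0416667° lat → SW at lon 44.6667°, lat 3°.
Cell spans 0.0833333° lon × 0.0416667° lat.
south 3.0000, north 3.0417.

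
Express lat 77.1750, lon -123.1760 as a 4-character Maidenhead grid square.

CQ87

Shift to the Maidenhead origin (180°W, 90°S): lon 56.82, lat 167.18.
Field (20°×10°, letters A–R): 56.82/20 → 2 → C, 167.18/10 → 16 → Q; chars CQ.
Square (2°×1°, digits 0–9): 16.82/2 → 8, 7.18/1 → 7; chars 87.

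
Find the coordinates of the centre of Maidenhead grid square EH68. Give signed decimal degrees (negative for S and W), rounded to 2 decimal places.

-11.50, -87.00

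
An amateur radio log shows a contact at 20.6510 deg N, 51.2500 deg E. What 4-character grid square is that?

LL50

Add 180° to longitude and 90° to latitude: 231.25, 110.65.
Field: lon ⌊231.25/20⌋ = 11 → L; lat ⌊110.65/10⌋ = 11 → L.
Square: lon ⌊11.25/2⌋ = 5; lat ⌊0.65/1⌋ = 0.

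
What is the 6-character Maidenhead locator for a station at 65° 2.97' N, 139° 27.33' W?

Add 180° to longitude and 90° to latitude: 40.5445, 155.0495.
Field: 40.5445/20 → 2 → C, 155.0495/10 → 15 → P; chars CP.
Square: 0.5445/2 → 0, 5.0495/1 → 5; chars 05.
Subsquare: 0.5445/0.0833333 → 6 → g, 0.0495/0.0416667 → 1 → b; chars gb.

CP05gb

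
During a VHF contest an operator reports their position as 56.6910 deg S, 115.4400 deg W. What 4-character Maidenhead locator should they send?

DD23

Offset from 180°W / 90°S: lon 64.56°, lat 33.31°.
Field: 64.56/20 → 3 → D, 33.31/10 → 3 → D; chars DD.
Square: 4.56/2 → 2, 3.31/1 → 3; chars 23.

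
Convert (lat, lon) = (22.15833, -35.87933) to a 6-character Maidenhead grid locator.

HL22bd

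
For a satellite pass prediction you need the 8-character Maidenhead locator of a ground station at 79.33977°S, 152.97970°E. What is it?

QB60lp78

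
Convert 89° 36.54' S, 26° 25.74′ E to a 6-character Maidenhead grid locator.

KA30fj

Shift to the Maidenhead origin (180°W, 90°S): lon 206.4290, lat 0.3910.
Field: 206.4290/20 → 10 → K, 0.3910/10 → 0 → A; chars KA.
Square: 6.4290/2 → 3, 0.3910/1 → 0; chars 30.
Subsquare: 0.4290/0.0833333 → 5 → f, 0.3910/0.0416667 → 9 → j; chars fj.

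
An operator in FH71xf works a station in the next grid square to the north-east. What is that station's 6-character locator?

FH81ag

Longitude subsquare x = 23; +1 → 24, wraps to 0 = a, carry into square.
Longitude square 7; +1 → 8.
Latitude subsquare f = 5; +1 → 6 = g.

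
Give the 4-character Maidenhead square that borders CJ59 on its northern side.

CK50

Latitude square 9; +1 → 10, wraps to 0, carry into field.
Latitude field J = 9; +1 → 10 = K.
The longitude characters are unchanged.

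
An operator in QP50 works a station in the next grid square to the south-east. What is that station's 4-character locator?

Longitude square 5; +1 → 6.
Latitude square 0; −1 → -1, wraps to 9, carry into field.
Latitude field P = 15; −1 → 14 = O.

QO69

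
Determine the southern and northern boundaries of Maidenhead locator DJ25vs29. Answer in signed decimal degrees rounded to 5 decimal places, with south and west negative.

5.78750, 5.79167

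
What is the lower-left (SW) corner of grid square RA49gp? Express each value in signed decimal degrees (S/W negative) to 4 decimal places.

Field R=17, A=0: +17·20° lon, +0·10° lat → SW at lon 160°, lat -90°.
Square 4, 9: +4·2° lon, +9·1° lat → SW at lon 168°, lat -81°.
Subsquare g=6, p=15: +6·0.0833333° lon, +15·0.0416667° lat → SW at lon 168.5°, lat -80.375°.
latitude -80.3750, longitude 168.5000.

-80.3750, 168.5000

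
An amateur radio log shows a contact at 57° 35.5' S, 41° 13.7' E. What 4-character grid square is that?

LD02

Offset from 180°W / 90°S: lon 221.23°, lat 32.41°.
Field (20°×10°, letters A–R): 221.23/20 → 11 → L, 32.41/10 → 3 → D; chars LD.
Square (2°×1°, digits 0–9): 1.23/2 → 0, 2.41/1 → 2; chars 02.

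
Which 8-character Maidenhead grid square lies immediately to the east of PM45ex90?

PM45fx00

Longitude extended square 9; +1 → 10, wraps to 0, carry into subsquare.
Longitude subsquare e = 4; +1 → 5 = f.
The latitude characters are unchanged.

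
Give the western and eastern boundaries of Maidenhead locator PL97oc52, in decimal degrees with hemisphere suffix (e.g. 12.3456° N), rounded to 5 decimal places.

139.20833° E, 139.21667° E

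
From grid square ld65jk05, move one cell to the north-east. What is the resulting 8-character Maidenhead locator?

Longitude extended square 0; +1 → 1.
Latitude extended square 5; +1 → 6.

LD65jk16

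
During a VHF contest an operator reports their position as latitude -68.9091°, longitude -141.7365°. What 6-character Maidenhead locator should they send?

Shift to the Maidenhead origin (180°W, 90°S): lon 38.2635, lat 21.0909.
Field: lon ⌊38.2635/20⌋ = 1 → B; lat ⌊21.0909/10⌋ = 2 → C.
Square: lon ⌊18.2635/2⌋ = 9; lat ⌊1.0909/1⌋ = 1.
Subsquare: lon ⌊0.2635/0.0833333⌋ = 3 → d; lat ⌊0.0909/0.0416667⌋ = 2 → c.

BC91dc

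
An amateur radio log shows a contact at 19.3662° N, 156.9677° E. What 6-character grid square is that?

QK89li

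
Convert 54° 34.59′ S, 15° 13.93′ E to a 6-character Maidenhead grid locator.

Offset from 180°W / 90°S: lon 195.2322°, lat 35.4235°.
Field: lon ⌊195.2322/20⌋ = 9 → J; lat ⌊35.4235/10⌋ = 3 → D.
Square: lon ⌊15.2322/2⌋ = 7; lat ⌊5.4235/1⌋ = 5.
Subsquare: lon ⌊1.2322/0.0833333⌋ = 14 → o; lat ⌊0.4235/0.0416667⌋ = 10 → k.

JD75ok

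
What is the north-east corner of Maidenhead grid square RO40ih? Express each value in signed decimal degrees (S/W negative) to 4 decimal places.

Field R=17, O=14: +17·20° lon, +14·10° lat → SW at lon 160°, lat 50°.
Square 4, 0: +4·2° lon, +0·1° lat → SW at lon 168°, lat 50°.
Subsquare i=8, h=7: +8·0.0833333° lon, +7·0.0416667° lat → SW at lon 168.667°, lat 50.2917°.
Cell spans 0.0833333° lon × 0.0416667° lat. NE corner is SW corner plus one full cell.
latitude 50.3333, longitude 168.7500.

50.3333, 168.7500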